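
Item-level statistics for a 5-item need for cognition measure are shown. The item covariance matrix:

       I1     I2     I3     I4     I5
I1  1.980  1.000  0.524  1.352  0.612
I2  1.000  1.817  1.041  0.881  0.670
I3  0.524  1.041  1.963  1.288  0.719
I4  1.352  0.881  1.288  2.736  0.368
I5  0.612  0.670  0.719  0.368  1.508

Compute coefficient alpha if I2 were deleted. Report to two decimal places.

α = 0.72

Remaining items: I1, I3, I4, I5 (k = 4).
ΣVar(i) = 1.980 + 1.963 + 2.736 + 1.508 = 8.187
σ²_total = 8.187 + 2 × 4.863 = 17.913
α (item deleted) = (4/3)·(1 − 8.187/17.913) = 0.72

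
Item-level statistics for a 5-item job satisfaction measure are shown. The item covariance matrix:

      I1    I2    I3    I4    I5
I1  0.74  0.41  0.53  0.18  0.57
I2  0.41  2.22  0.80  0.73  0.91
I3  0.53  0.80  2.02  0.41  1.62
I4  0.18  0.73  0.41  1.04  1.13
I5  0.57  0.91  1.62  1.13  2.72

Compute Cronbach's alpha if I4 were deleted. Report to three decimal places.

Remaining items: I1, I2, I3, I5 (k = 4).
sum of item variances = 0.74 + 2.22 + 2.02 + 2.72 = 7.70
σ²_total = 7.70 + 2 × 4.84 = 17.38
α (item deleted) = (4/3)·(1 − 7.70/17.38) = 0.743

α = 0.743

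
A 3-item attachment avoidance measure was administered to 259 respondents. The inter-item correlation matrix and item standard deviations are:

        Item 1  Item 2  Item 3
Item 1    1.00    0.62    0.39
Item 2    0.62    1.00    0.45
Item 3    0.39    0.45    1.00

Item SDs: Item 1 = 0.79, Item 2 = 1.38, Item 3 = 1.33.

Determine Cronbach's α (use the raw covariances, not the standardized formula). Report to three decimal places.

Σσ²ᵢ = 0.79² + 1.38² + 1.33² = 4.2974
Covariances σ_ij = r_ij · s_i · s_j:
  σ(Item 1,Item 2) = 0.62 × 0.79 × 1.38 = 0.6759
  σ(Item 1,Item 3) = 0.39 × 0.79 × 1.33 = 0.4098
  σ(Item 2,Item 3) = 0.45 × 1.38 × 1.33 = 0.8259
σ²_T = Σσ²ᵢ + 2·Σσ_ij = 4.2974 + 2 × 1.9116 = 8.1206
α = (3/2)·(1 − 4.2974/8.1206) = 0.706

Cronbach's α = 0.706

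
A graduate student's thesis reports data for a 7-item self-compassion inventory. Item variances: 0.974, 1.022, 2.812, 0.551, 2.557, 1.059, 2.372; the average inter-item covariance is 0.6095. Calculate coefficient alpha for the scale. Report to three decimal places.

α = 0.808

Σσ²ᵢ = 0.974 + 1.022 + 2.812 + 0.551 + 2.557 + 1.059 + 2.372 = 11.347
Sum of the 21 distinct covariances = 21 × 0.6095 = 12.7995
σ²_total = Σσ²ᵢ + 2·Σcov = 11.347 + 2 × 12.7995 = 36.9460
α = (7/6)·(1 − 11.347/36.9460) = 0.808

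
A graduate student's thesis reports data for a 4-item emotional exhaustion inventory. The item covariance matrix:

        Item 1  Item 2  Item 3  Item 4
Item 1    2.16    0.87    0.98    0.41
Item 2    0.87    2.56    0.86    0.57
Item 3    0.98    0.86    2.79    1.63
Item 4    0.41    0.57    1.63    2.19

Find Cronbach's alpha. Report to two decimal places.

α = 0.70

ΣVar(i) = 2.16 + 2.56 + 2.79 + 2.19 = 9.70
Sum of the distinct covariances = 5.32
Var(T) = 9.70 + 2 × 5.32 = 20.34
α = (k/(k−1))·(1 − ΣVar(i)/Var(T)) = (4/3)·(1 − 9.70/20.34) = 0.70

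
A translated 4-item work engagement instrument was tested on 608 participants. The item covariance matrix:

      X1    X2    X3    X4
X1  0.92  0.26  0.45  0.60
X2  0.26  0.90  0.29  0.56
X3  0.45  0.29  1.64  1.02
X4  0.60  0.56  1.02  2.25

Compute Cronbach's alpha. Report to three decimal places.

Σσ²ᵢ = 0.92 + 0.90 + 1.64 + 2.25 = 5.71
Σ_{i<j} σ_ij = 3.18
total variance = 5.71 + 2 × 3.18 = 12.07
α = (k/(k−1))·(1 − Σσ²ᵢ/total variance) = (4/3)·(1 − 5.71/12.07) = 0.703

α = 0.703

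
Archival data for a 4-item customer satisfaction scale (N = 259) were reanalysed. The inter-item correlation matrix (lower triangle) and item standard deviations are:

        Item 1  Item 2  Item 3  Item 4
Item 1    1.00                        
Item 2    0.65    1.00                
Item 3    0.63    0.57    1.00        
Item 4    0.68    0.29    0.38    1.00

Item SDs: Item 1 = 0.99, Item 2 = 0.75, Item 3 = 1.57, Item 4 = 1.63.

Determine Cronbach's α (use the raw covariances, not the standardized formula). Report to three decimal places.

Σσ²ᵢ = 0.99² + 0.75² + 1.57² + 1.63² = 6.6644
Covariances σ_ij = r_ij · s_i · s_j:
  σ(Item 1,Item 2) = 0.65 × 0.99 × 0.75 = 0.4826
  σ(Item 1,Item 3) = 0.63 × 0.99 × 1.57 = 0.9792
  σ(Item 1,Item 4) = 0.68 × 0.99 × 1.63 = 1.0973
  σ(Item 2,Item 3) = 0.57 × 0.75 × 1.57 = 0.6712
  σ(Item 2,Item 4) = 0.29 × 0.75 × 1.63 = 0.3545
  σ(Item 3,Item 4) = 0.38 × 1.57 × 1.63 = 0.9725
σ²_T = Σσ²ᵢ + 2·Σσ_ij = 6.6644 + 2 × 4.5573 = 15.7790
α = (4/3)·(1 − 6.6644/15.7790) = 0.770

α = 0.770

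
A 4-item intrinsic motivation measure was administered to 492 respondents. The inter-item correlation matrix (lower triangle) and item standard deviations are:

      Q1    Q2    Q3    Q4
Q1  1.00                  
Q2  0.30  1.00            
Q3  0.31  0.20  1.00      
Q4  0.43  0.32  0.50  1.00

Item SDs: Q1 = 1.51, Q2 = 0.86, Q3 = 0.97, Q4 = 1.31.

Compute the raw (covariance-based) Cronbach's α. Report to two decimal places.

Cronbach's α = 0.67

Σσ²ᵢ = 1.51² + 0.86² + 0.97² + 1.31² = 5.6767
Covariances σ_ij = r_ij · s_i · s_j:
  σ(Q1,Q2) = 0.30 × 1.51 × 0.86 = 0.3896
  σ(Q1,Q3) = 0.31 × 1.51 × 0.97 = 0.4541
  σ(Q1,Q4) = 0.43 × 1.51 × 1.31 = 0.8506
  σ(Q2,Q3) = 0.20 × 0.86 × 0.97 = 0.1668
  σ(Q2,Q4) = 0.32 × 0.86 × 1.31 = 0.3605
  σ(Q3,Q4) = 0.50 × 0.97 × 1.31 = 0.6353
σ²_T = Σσ²ᵢ + 2·Σσ_ij = 5.6767 + 2 × 2.8569 = 11.3905
α = (4/3)·(1 − 5.6767/11.3905) = 0.67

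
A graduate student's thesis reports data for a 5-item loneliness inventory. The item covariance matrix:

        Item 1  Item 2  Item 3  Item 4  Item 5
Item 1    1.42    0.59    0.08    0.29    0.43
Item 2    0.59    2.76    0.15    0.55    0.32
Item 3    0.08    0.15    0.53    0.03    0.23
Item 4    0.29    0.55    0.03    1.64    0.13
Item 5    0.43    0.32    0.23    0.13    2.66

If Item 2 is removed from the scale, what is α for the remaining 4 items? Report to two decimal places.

Remaining items: Item 1, Item 3, Item 4, Item 5 (k = 4).
ΣVar(i) = 1.42 + 0.53 + 1.64 + 2.66 = 6.25
Var(T) = 6.25 + 2 × 1.19 = 8.63
α (item deleted) = (4/3)·(1 − 6.25/8.63) = 0.37

α = 0.37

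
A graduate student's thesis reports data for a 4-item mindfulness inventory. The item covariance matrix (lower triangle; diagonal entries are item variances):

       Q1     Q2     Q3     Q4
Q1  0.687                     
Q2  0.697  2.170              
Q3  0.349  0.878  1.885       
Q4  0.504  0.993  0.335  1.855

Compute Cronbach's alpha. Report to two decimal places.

Σσ²ᵢ = 0.687 + 2.170 + 1.885 + 1.855 = 6.597
Sum of off-diagonal covariances = 3.756
total variance = 6.597 + 2 × 3.756 = 14.109
α = (k/(k−1))·(1 − Σσ²ᵢ/total variance) = (4/3)·(1 − 6.597/14.109) = 0.71

Cronbach's alpha = 0.71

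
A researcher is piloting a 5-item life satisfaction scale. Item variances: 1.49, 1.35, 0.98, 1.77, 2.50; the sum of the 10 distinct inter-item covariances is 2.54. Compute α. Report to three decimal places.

α = 0.482

Σσ²ᵢ = 1.49 + 1.35 + 0.98 + 1.77 + 2.50 = 8.09
Sum of distinct covariances = 2.54
Var(T) = Σσ²ᵢ + 2·Σcov = 8.09 + 2 × 2.54 = 13.17
α = (5/4)·(1 − 8.09/13.17) = 0.482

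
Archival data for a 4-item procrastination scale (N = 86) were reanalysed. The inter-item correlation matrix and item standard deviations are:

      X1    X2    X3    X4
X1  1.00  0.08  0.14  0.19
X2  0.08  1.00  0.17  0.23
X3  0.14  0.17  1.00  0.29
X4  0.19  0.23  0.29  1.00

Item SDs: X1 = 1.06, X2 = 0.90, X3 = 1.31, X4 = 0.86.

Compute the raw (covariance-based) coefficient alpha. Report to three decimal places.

α = 0.458

Σσ²ᵢ = 1.06² + 0.90² + 1.31² + 0.86² = 4.3893
Covariances σ_ij = r_ij · s_i · s_j:
  σ(X1,X2) = 0.08 × 1.06 × 0.90 = 0.0763
  σ(X1,X3) = 0.14 × 1.06 × 1.31 = 0.1944
  σ(X1,X4) = 0.19 × 1.06 × 0.86 = 0.1732
  σ(X2,X3) = 0.17 × 0.90 × 1.31 = 0.2004
  σ(X2,X4) = 0.23 × 0.90 × 0.86 = 0.1780
  σ(X3,X4) = 0.29 × 1.31 × 0.86 = 0.3267
σ²_T = Σσ²ᵢ + 2·Σσ_ij = 4.3893 + 2 × 1.1490 = 6.6873
α = (4/3)·(1 − 4.3893/6.6873) = 0.458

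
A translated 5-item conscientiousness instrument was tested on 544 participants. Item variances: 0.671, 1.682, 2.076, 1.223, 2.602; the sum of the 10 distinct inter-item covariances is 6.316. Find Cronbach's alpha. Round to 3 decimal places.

α = 0.756

Σσᵢ² = 0.671 + 1.682 + 2.076 + 1.223 + 2.602 = 8.254
Sum of distinct covariances = 6.316
σ²_T = Σσᵢ² + 2·Σcov = 8.254 + 2 × 6.316 = 20.886
α = (5/4)·(1 − 8.254/20.886) = 0.756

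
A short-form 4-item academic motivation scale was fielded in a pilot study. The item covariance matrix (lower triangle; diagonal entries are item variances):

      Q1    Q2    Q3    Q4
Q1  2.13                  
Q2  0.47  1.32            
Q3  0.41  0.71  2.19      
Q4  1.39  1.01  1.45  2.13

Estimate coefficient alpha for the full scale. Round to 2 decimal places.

α = 0.78

Σσᵢ² = 2.13 + 1.32 + 2.19 + 2.13 = 7.77
Sum of the distinct covariances = 5.44
σ²_total = 7.77 + 2 × 5.44 = 18.65
α = (k/(k−1))·(1 − Σσᵢ²/σ²_total) = (4/3)·(1 − 7.77/18.65) = 0.78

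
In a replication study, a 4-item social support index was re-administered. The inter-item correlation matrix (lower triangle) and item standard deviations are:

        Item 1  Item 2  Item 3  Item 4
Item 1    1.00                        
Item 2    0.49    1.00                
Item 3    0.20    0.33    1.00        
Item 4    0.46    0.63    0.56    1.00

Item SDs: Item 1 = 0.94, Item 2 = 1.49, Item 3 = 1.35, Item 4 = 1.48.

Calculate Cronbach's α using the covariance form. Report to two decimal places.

α = 0.76

Σσ²ᵢ = 0.94² + 1.49² + 1.35² + 1.48² = 7.1166
Covariances σ_ij = r_ij · s_i · s_j:
  σ(Item 1,Item 2) = 0.49 × 0.94 × 1.49 = 0.6863
  σ(Item 1,Item 3) = 0.20 × 0.94 × 1.35 = 0.2538
  σ(Item 1,Item 4) = 0.46 × 0.94 × 1.48 = 0.6400
  σ(Item 2,Item 3) = 0.33 × 1.49 × 1.35 = 0.6638
  σ(Item 2,Item 4) = 0.63 × 1.49 × 1.48 = 1.3893
  σ(Item 3,Item 4) = 0.56 × 1.35 × 1.48 = 1.1189
σ²_T = Σσ²ᵢ + 2·Σσ_ij = 7.1166 + 2 × 4.7521 = 16.6208
α = (4/3)·(1 − 7.1166/16.6208) = 0.76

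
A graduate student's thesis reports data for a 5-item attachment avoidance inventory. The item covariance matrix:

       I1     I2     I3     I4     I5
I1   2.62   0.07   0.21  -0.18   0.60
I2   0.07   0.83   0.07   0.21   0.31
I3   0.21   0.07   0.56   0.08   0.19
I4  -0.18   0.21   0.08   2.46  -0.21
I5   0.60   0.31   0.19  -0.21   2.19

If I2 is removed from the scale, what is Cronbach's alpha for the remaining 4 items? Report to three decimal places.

Remaining items: I1, I3, I4, I5 (k = 4).
sum of item variances = 2.62 + 0.56 + 2.46 + 2.19 = 7.83
σ²_T = 7.83 + 2 × 0.69 = 9.21
α (item deleted) = (4/3)·(1 − 7.83/9.21) = 0.200

Cronbach's alpha = 0.200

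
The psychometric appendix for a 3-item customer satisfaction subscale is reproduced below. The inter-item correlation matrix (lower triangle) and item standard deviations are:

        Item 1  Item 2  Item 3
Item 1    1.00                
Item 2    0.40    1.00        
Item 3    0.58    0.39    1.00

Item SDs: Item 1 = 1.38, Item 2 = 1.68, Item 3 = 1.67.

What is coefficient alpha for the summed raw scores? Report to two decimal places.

coefficient alpha = 0.71

Σσ²ᵢ = 1.38² + 1.68² + 1.67² = 7.5157
Covariances σ_ij = r_ij · s_i · s_j:
  σ(Item 1,Item 2) = 0.40 × 1.38 × 1.68 = 0.9274
  σ(Item 1,Item 3) = 0.58 × 1.38 × 1.67 = 1.3367
  σ(Item 2,Item 3) = 0.39 × 1.68 × 1.67 = 1.0942
σ²_T = Σσ²ᵢ + 2·Σσ_ij = 7.5157 + 2 × 3.3583 = 14.2323
α = (3/2)·(1 − 7.5157/14.2323) = 0.71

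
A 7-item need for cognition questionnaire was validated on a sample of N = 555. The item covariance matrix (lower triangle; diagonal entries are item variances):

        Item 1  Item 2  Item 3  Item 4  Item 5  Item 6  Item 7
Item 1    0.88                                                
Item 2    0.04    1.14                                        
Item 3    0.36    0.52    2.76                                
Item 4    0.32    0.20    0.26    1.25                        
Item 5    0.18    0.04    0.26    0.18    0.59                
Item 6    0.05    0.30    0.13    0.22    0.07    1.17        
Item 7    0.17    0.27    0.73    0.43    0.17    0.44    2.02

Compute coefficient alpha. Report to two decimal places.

α = 0.61

Σσ²ᵢ = 0.88 + 1.14 + 2.76 + 1.25 + 0.59 + 1.17 + 2.02 = 9.81
Sum of off-diagonal covariances = 5.34
total variance = 9.81 + 2 × 5.34 = 20.49
α = (k/(k−1))·(1 − Σσ²ᵢ/total variance) = (7/6)·(1 − 9.81/20.49) = 0.61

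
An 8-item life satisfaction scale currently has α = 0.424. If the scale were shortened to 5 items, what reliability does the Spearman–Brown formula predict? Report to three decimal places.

predicted reliability = 0.315

Length factor m = 5/8 = 0.6250
α' = m·α / (1 − (1−m)·α)
   = 5/8 × 0.424 / (1 − (1 − 5/8) × 0.424)
   = 0.2650 / 0.8410 = 0.315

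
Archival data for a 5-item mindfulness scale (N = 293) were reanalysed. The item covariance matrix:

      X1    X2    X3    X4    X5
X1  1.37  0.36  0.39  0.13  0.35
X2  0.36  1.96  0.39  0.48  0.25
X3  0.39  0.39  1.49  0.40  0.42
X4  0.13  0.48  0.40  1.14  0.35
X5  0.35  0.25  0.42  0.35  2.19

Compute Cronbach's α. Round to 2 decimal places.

sum of item variances = 1.37 + 1.96 + 1.49 + 1.14 + 2.19 = 8.15
Σ_{i<j} σ_ij = 3.52
Var(T) = 8.15 + 2 × 3.52 = 15.19
α = (k/(k−1))·(1 − sum of item variances/Var(T)) = (5/4)·(1 − 8.15/15.19) = 0.58

α = 0.58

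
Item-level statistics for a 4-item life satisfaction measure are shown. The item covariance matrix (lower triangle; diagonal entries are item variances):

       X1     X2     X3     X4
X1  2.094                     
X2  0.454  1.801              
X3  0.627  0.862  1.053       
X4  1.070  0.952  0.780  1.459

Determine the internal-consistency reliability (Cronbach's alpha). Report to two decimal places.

sum of item variances = 2.094 + 1.801 + 1.053 + 1.459 = 6.407
Sum of off-diagonal covariances = 4.745
σ²_total = 6.407 + 2 × 4.745 = 15.897
α = (k/(k−1))·(1 − sum of item variances/σ²_total) = (4/3)·(1 − 6.407/15.897) = 0.80

α = 0.80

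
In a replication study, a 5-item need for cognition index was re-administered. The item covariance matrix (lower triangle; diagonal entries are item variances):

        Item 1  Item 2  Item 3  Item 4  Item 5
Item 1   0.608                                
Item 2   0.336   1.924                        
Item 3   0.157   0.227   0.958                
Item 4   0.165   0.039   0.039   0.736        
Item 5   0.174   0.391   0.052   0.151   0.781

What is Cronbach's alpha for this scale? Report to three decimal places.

Cronbach's alpha = 0.511

ΣVar(i) = 0.608 + 1.924 + 0.958 + 0.736 + 0.781 = 5.007
Σ_{i<j} σ_ij = 1.731
σ²_T = 5.007 + 2 × 1.731 = 8.469
α = (k/(k−1))·(1 − ΣVar(i)/σ²_T) = (5/4)·(1 − 5.007/8.469) = 0.511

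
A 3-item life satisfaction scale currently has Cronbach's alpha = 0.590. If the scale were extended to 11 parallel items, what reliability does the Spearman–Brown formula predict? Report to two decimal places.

Length factor m = 11/3 = 3.6667
α' = m·α / (1 + (m−1)·α)
   = 11/3 × 0.590 / (1 + (11/3 − 1) × 0.590)
   = 2.1633 / 2.5733 = 0.84

predicted reliability = 0.84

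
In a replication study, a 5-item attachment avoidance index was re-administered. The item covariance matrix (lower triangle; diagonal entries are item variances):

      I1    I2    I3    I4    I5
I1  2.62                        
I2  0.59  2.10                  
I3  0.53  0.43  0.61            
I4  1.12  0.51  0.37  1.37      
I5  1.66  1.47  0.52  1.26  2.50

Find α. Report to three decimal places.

α = 0.810

sum of item variances = 2.62 + 2.10 + 0.61 + 1.37 + 2.50 = 9.20
Sum of off-diagonal covariances = 8.46
σ²_T = 9.20 + 2 × 8.46 = 26.12
α = (k/(k−1))·(1 − sum of item variances/σ²_T) = (5/4)·(1 − 9.20/26.12) = 0.810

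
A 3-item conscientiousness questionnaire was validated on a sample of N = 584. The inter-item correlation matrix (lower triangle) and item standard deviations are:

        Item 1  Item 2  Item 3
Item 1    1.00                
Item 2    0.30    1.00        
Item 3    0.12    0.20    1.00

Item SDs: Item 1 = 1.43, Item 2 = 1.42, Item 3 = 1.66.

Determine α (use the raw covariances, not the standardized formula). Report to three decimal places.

Σσ²ᵢ = 1.43² + 1.42² + 1.66² = 6.8169
Covariances σ_ij = r_ij · s_i · s_j:
  σ(Item 1,Item 2) = 0.30 × 1.43 × 1.42 = 0.6092
  σ(Item 1,Item 3) = 0.12 × 1.43 × 1.66 = 0.2849
  σ(Item 2,Item 3) = 0.20 × 1.42 × 1.66 = 0.4714
σ²_T = Σσ²ᵢ + 2·Σσ_ij = 6.8169 + 2 × 1.3655 = 9.5479
α = (3/2)·(1 − 6.8169/9.5479) = 0.429

α = 0.429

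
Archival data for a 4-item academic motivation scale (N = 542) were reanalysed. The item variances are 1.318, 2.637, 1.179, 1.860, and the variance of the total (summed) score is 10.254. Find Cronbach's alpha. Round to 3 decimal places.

Σσ²ᵢ = 1.318 + 2.637 + 1.179 + 1.860 = 6.994
α = (k/(k−1))·(1 − Σσ²ᵢ/Var(T)) = (4/3)·(1 − 6.994/10.254) = 0.424

Cronbach's alpha = 0.424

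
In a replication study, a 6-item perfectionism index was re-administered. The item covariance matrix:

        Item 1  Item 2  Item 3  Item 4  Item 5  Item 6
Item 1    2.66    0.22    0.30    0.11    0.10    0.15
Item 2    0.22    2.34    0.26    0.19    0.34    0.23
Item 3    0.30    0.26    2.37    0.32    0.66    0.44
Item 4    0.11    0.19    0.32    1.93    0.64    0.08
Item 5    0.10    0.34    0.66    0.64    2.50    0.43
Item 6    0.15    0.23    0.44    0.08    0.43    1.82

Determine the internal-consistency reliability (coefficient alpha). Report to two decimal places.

ΣVar(i) = 2.66 + 2.34 + 2.37 + 1.93 + 2.50 + 1.82 = 13.62
Σ_{i<j} σ_ij = 4.47
total variance = 13.62 + 2 × 4.47 = 22.56
α = (k/(k−1))·(1 − ΣVar(i)/total variance) = (6/5)·(1 − 13.62/22.56) = 0.48

coefficient alpha = 0.48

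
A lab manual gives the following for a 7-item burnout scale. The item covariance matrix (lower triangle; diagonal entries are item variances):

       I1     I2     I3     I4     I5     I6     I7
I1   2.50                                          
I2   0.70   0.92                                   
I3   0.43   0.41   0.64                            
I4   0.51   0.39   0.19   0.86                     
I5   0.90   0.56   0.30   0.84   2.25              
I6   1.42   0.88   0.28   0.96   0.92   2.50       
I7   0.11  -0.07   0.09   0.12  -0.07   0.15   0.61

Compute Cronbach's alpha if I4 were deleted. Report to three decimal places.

α = 0.718

Remaining items: I1, I2, I3, I5, I6, I7 (k = 6).
Σσᵢ² = 2.50 + 0.92 + 0.64 + 2.25 + 2.50 + 0.61 = 9.42
σ²_T = 9.42 + 2 × 7.01 = 23.44
α (item deleted) = (6/5)·(1 − 9.42/23.44) = 0.718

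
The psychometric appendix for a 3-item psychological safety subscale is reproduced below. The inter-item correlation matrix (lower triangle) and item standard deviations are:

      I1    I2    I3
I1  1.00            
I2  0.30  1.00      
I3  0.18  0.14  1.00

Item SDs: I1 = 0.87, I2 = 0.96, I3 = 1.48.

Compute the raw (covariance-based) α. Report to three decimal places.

Σσ²ᵢ = 0.87² + 0.96² + 1.48² = 3.8689
Covariances σ_ij = r_ij · s_i · s_j:
  σ(I1,I2) = 0.30 × 0.87 × 0.96 = 0.2506
  σ(I1,I3) = 0.18 × 0.87 × 1.48 = 0.2318
  σ(I2,I3) = 0.14 × 0.96 × 1.48 = 0.1989
σ²_T = Σσ²ᵢ + 2·Σσ_ij = 3.8689 + 2 × 0.6813 = 5.2315
α = (3/2)·(1 − 3.8689/5.2315) = 0.391

α = 0.391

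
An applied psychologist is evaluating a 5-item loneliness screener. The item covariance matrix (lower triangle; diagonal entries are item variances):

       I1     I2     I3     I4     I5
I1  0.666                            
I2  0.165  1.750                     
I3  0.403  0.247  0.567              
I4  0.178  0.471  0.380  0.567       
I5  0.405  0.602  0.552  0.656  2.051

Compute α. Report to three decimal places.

α = 0.740

Σσᵢ² = 0.666 + 1.750 + 0.567 + 0.567 + 2.051 = 5.601
Σ_{i<j} σ_ij = 4.059
total variance = 5.601 + 2 × 4.059 = 13.719
α = (k/(k−1))·(1 − Σσᵢ²/total variance) = (5/4)·(1 − 5.601/13.719) = 0.740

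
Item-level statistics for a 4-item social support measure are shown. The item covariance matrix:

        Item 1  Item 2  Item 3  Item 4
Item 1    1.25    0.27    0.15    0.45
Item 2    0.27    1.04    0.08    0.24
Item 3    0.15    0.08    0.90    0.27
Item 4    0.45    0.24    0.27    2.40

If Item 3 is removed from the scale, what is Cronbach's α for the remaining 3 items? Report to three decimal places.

Cronbach's α = 0.436

Remaining items: Item 1, Item 2, Item 4 (k = 3).
Σσ²ᵢ = 1.25 + 1.04 + 2.40 = 4.69
total variance = 4.69 + 2 × 0.96 = 6.61
α (item deleted) = (3/2)·(1 − 4.69/6.61) = 0.436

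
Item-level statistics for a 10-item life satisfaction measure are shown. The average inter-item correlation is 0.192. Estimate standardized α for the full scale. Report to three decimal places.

Standardized α = k·r̄ / (1 + (k−1)·r̄) = 10 × 0.192 / (1 + 9 × 0.192)
  = 1.9200 / 2.7280 = 0.704

standardized α = 0.704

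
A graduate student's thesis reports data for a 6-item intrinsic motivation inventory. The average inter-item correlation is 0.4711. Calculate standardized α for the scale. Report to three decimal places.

α = 0.842

Standardized α = k·r̄ / (1 + (k−1)·r̄) = 6 × 0.4711 / (1 + 5 × 0.4711)
  = 2.8266 / 3.3555 = 0.842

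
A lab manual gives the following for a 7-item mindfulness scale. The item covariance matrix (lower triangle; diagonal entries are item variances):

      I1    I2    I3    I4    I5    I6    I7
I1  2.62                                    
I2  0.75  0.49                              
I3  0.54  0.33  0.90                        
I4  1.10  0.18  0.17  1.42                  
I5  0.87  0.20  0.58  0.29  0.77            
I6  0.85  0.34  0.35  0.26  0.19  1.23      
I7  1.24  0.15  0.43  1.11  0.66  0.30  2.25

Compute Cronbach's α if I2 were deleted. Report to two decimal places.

α = 0.79

Remaining items: I1, I3, I4, I5, I6, I7 (k = 6).
sum of item variances = 2.62 + 0.90 + 1.42 + 0.77 + 1.23 + 2.25 = 9.19
Var(T) = 9.19 + 2 × 8.94 = 27.07
α (item deleted) = (6/5)·(1 − 9.19/27.07) = 0.79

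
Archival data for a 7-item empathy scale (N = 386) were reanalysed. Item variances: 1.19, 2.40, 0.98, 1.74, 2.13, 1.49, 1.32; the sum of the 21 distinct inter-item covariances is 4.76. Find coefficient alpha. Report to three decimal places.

Σσᵢ² = 1.19 + 2.40 + 0.98 + 1.74 + 2.13 + 1.49 + 1.32 = 11.25
Sum of distinct covariances = 4.76
σ²_T = Σσᵢ² + 2·Σcov = 11.25 + 2 × 4.76 = 20.77
α = (7/6)·(1 − 11.25/20.77) = 0.535

α = 0.535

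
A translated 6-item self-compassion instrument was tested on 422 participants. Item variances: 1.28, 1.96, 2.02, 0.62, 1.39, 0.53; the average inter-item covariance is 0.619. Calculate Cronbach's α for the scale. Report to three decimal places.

sum of item variances = 1.28 + 1.96 + 2.02 + 0.62 + 1.39 + 0.53 = 7.80
Sum of the 15 distinct covariances = 15 × 0.619 = 9.285
σ²_T = sum of item variances + 2·Σcov = 7.80 + 2 × 9.285 = 26.370
α = (6/5)·(1 − 7.80/26.370) = 0.845

Cronbach's α = 0.845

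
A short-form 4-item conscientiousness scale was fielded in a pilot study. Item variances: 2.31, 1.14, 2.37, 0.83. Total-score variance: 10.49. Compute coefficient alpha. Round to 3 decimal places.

α = 0.488

sum of item variances = 2.31 + 1.14 + 2.37 + 0.83 = 6.65
α = (k/(k−1))·(1 − sum of item variances/σ²_total) = (4/3)·(1 − 6.65/10.49) = 0.488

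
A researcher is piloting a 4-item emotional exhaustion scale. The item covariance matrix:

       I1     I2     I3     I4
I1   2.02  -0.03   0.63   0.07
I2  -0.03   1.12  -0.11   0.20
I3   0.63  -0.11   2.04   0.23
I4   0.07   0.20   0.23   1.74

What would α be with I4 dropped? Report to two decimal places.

Remaining items: I1, I2, I3 (k = 3).
sum of item variances = 2.02 + 1.12 + 2.04 = 5.18
σ²_total = 5.18 + 2 × 0.49 = 6.16
α (item deleted) = (3/2)·(1 − 5.18/6.16) = 0.24

α = 0.24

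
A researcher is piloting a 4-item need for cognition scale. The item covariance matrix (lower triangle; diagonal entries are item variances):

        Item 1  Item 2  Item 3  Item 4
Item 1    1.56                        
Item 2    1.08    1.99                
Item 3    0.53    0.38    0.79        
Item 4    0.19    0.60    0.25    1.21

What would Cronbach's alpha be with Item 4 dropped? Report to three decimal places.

Cronbach's alpha = 0.718

Remaining items: Item 1, Item 2, Item 3 (k = 3).
ΣVar(i) = 1.56 + 1.99 + 0.79 = 4.34
total variance = 4.34 + 2 × 1.99 = 8.32
α (item deleted) = (3/2)·(1 − 4.34/8.32) = 0.718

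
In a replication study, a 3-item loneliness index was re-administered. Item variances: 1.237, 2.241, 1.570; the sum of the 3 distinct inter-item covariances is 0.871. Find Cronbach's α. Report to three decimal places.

α = 0.385

Σσ²ᵢ = 1.237 + 2.241 + 1.570 = 5.048
Sum of distinct covariances = 0.871
total variance = Σσ²ᵢ + 2·Σcov = 5.048 + 2 × 0.871 = 6.790
α = (3/2)·(1 − 5.048/6.790) = 0.385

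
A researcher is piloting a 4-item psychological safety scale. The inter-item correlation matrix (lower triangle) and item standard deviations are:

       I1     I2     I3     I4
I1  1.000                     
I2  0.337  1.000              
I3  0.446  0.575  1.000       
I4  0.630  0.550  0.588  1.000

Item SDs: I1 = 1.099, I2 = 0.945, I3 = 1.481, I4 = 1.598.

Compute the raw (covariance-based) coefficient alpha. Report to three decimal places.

Σσ²ᵢ = 1.099² + 0.945² + 1.481² + 1.598² = 6.8478
Covariances σ_ij = r_ij · s_i · s_j:
  σ(I1,I2) = 0.337 × 1.099 × 0.945 = 0.3500
  σ(I1,I3) = 0.446 × 1.099 × 1.481 = 0.7259
  σ(I1,I4) = 0.630 × 1.099 × 1.598 = 1.1064
  σ(I2,I3) = 0.575 × 0.945 × 1.481 = 0.8047
  σ(I2,I4) = 0.550 × 0.945 × 1.598 = 0.8306
  σ(I3,I4) = 0.588 × 1.481 × 1.598 = 1.3916
σ²_T = Σσ²ᵢ + 2·Σσ_ij = 6.8478 + 2 × 5.2092 = 17.2662
α = (4/3)·(1 − 6.8478/17.2662) = 0.805

coefficient alpha = 0.805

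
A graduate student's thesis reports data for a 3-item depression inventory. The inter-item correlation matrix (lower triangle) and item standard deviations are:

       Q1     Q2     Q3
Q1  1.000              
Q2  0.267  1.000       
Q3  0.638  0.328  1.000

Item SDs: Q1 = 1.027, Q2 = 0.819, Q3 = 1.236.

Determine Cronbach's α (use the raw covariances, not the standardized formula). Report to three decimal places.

Cronbach's α = 0.685

Σσ²ᵢ = 1.027² + 0.819² + 1.236² = 3.2532
Covariances σ_ij = r_ij · s_i · s_j:
  σ(Q1,Q2) = 0.267 × 1.027 × 0.819 = 0.2246
  σ(Q1,Q3) = 0.638 × 1.027 × 1.236 = 0.8099
  σ(Q2,Q3) = 0.328 × 0.819 × 1.236 = 0.3320
σ²_T = Σσ²ᵢ + 2·Σσ_ij = 3.2532 + 2 × 1.3665 = 5.9862
α = (3/2)·(1 − 3.2532/5.9862) = 0.685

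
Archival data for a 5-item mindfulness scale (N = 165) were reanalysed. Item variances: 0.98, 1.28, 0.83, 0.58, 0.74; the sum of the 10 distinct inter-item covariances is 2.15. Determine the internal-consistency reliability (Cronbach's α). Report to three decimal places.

sum of item variances = 0.98 + 1.28 + 0.83 + 0.58 + 0.74 = 4.41
Sum of distinct covariances = 2.15
σ²_T = sum of item variances + 2·Σcov = 4.41 + 2 × 2.15 = 8.71
α = (5/4)·(1 − 4.41/8.71) = 0.617

Cronbach's α = 0.617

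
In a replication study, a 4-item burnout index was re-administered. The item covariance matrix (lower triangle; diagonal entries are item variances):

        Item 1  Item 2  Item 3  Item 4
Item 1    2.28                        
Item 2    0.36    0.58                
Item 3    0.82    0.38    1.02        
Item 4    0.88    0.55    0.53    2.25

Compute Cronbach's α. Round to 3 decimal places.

Cronbach's α = 0.713

Σσᵢ² = 2.28 + 0.58 + 1.02 + 2.25 = 6.13
Σ_{i<j} σ_ij = 3.52
Var(T) = 6.13 + 2 × 3.52 = 13.17
α = (k/(k−1))·(1 − Σσᵢ²/Var(T)) = (4/3)·(1 − 6.13/13.17) = 0.713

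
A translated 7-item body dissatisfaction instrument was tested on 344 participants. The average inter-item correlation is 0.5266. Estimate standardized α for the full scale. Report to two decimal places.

α = 0.89

Standardized α = k·r̄ / (1 + (k−1)·r̄) = 7 × 0.5266 / (1 + 6 × 0.5266)
  = 3.6862 / 4.1596 = 0.89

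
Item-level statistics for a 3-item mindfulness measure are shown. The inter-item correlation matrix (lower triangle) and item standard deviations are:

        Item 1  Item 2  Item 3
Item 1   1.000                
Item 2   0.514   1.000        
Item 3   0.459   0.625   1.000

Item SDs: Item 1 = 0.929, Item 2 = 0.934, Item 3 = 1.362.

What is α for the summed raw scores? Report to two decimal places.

Σσ²ᵢ = 0.929² + 0.934² + 1.362² = 3.5904
Covariances σ_ij = r_ij · s_i · s_j:
  σ(Item 1,Item 2) = 0.514 × 0.929 × 0.934 = 0.4460
  σ(Item 1,Item 3) = 0.459 × 0.929 × 1.362 = 0.5808
  σ(Item 2,Item 3) = 0.625 × 0.934 × 1.362 = 0.7951
σ²_T = Σσ²ᵢ + 2·Σσ_ij = 3.5904 + 2 × 1.8219 = 7.2342
α = (3/2)·(1 − 3.5904/7.2342) = 0.76

α = 0.76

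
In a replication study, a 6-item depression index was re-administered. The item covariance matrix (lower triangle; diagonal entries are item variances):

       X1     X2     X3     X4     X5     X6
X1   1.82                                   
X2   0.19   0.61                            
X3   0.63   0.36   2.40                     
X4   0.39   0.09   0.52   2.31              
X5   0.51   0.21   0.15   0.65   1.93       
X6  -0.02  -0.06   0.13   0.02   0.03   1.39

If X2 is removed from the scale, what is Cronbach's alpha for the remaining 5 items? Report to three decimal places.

α = 0.474

Remaining items: X1, X3, X4, X5, X6 (k = 5).
sum of item variances = 1.82 + 2.40 + 2.31 + 1.93 + 1.39 = 9.85
total variance = 9.85 + 2 × 3.01 = 15.87
α (item deleted) = (5/4)·(1 − 9.85/15.87) = 0.474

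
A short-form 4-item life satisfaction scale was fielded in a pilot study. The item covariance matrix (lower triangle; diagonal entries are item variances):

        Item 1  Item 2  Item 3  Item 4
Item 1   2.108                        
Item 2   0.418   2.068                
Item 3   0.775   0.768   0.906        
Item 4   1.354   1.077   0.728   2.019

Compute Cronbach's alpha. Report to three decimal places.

Cronbach's alpha = 0.787

ΣVar(i) = 2.108 + 2.068 + 0.906 + 2.019 = 7.101
Sum of the distinct covariances = 5.120
σ²_T = 7.101 + 2 × 5.120 = 17.341
α = (k/(k−1))·(1 − ΣVar(i)/σ²_T) = (4/3)·(1 − 7.101/17.341) = 0.787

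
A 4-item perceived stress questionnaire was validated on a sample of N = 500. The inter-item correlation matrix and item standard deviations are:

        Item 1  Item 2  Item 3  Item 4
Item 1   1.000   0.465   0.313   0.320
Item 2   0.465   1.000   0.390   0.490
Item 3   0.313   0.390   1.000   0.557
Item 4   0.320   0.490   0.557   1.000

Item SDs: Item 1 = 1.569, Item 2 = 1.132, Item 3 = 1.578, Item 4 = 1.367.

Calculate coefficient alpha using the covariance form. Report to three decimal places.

coefficient alpha = 0.733

Σσ²ᵢ = 1.569² + 1.132² + 1.578² + 1.367² = 8.1020
Covariances σ_ij = r_ij · s_i · s_j:
  σ(Item 1,Item 2) = 0.465 × 1.569 × 1.132 = 0.8259
  σ(Item 1,Item 3) = 0.313 × 1.569 × 1.578 = 0.7750
  σ(Item 1,Item 4) = 0.320 × 1.569 × 1.367 = 0.6863
  σ(Item 2,Item 3) = 0.390 × 1.132 × 1.578 = 0.6967
  σ(Item 2,Item 4) = 0.490 × 1.132 × 1.367 = 0.7582
  σ(Item 3,Item 4) = 0.557 × 1.578 × 1.367 = 1.2015
σ²_T = Σσ²ᵢ + 2·Σσ_ij = 8.1020 + 2 × 4.9436 = 17.9892
α = (4/3)·(1 − 8.1020/17.9892) = 0.733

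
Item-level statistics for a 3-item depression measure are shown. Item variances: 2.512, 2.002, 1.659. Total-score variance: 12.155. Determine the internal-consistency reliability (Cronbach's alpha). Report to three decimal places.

Cronbach's alpha = 0.738

Σσ²ᵢ = 2.512 + 2.002 + 1.659 = 6.173
α = (k/(k−1))·(1 − Σσ²ᵢ/σ²_total) = (3/2)·(1 − 6.173/12.155) = 0.738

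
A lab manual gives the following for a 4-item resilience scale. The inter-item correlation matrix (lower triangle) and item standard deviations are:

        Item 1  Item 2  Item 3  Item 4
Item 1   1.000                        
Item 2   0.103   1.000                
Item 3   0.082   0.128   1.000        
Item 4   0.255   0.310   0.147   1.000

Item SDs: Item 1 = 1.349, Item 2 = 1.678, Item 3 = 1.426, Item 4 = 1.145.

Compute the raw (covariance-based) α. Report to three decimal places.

Σσ²ᵢ = 1.349² + 1.678² + 1.426² + 1.145² = 7.9800
Covariances σ_ij = r_ij · s_i · s_j:
  σ(Item 1,Item 2) = 0.103 × 1.349 × 1.678 = 0.2332
  σ(Item 1,Item 3) = 0.082 × 1.349 × 1.426 = 0.1577
  σ(Item 1,Item 4) = 0.255 × 1.349 × 1.145 = 0.3939
  σ(Item 2,Item 3) = 0.128 × 1.678 × 1.426 = 0.3063
  σ(Item 2,Item 4) = 0.310 × 1.678 × 1.145 = 0.5956
  σ(Item 3,Item 4) = 0.147 × 1.426 × 1.145 = 0.2400
σ²_T = Σσ²ᵢ + 2·Σσ_ij = 7.9800 + 2 × 1.9267 = 11.8334
α = (4/3)·(1 − 7.9800/11.8334) = 0.434

α = 0.434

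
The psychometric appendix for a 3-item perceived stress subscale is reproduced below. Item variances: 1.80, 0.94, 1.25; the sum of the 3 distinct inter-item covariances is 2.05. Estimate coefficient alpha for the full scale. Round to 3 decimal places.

Σσᵢ² = 1.80 + 0.94 + 1.25 = 3.99
Sum of distinct covariances = 2.05
total variance = Σσᵢ² + 2·Σcov = 3.99 + 2 × 2.05 = 8.09
α = (3/2)·(1 − 3.99/8.09) = 0.760

α = 0.760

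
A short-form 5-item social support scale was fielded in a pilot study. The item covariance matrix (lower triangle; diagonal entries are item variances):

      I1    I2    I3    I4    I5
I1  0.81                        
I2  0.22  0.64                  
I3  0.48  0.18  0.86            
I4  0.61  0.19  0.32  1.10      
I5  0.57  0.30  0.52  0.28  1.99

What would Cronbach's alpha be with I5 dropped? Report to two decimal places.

Remaining items: I1, I2, I3, I4 (k = 4).
sum of item variances = 0.81 + 0.64 + 0.86 + 1.10 = 3.41
total variance = 3.41 + 2 × 2.00 = 7.41
α (item deleted) = (4/3)·(1 − 3.41/7.41) = 0.72

α = 0.72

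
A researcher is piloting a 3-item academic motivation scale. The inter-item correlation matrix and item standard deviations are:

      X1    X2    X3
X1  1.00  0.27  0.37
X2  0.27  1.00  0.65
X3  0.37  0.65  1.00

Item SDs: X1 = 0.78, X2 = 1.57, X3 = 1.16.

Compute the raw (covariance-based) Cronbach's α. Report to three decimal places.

Σσ²ᵢ = 0.78² + 1.57² + 1.16² = 4.4189
Covariances σ_ij = r_ij · s_i · s_j:
  σ(X1,X2) = 0.27 × 0.78 × 1.57 = 0.3306
  σ(X1,X3) = 0.37 × 0.78 × 1.16 = 0.3348
  σ(X2,X3) = 0.65 × 1.57 × 1.16 = 1.1838
σ²_T = Σσ²ᵢ + 2·Σσ_ij = 4.4189 + 2 × 1.8492 = 8.1173
α = (3/2)·(1 − 4.4189/8.1173) = 0.683

α = 0.683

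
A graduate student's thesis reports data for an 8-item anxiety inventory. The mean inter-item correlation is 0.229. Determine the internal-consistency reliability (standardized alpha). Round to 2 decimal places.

standardized alpha = 0.70

Standardized α = k·r̄ / (1 + (k−1)·r̄) = 8 × 0.229 / (1 + 7 × 0.229)
  = 1.8320 / 2.6030 = 0.70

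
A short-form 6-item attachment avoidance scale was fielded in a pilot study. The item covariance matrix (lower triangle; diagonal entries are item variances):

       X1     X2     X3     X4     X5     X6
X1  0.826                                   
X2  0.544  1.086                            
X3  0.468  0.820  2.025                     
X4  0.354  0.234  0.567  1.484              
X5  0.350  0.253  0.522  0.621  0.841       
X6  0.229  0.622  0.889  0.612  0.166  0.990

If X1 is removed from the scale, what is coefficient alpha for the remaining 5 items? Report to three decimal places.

coefficient alpha = 0.779

Remaining items: X2, X3, X4, X5, X6 (k = 5).
ΣVar(i) = 1.086 + 2.025 + 1.484 + 0.841 + 0.990 = 6.426
total variance = 6.426 + 2 × 5.306 = 17.038
α (item deleted) = (5/4)·(1 − 6.426/17.038) = 0.779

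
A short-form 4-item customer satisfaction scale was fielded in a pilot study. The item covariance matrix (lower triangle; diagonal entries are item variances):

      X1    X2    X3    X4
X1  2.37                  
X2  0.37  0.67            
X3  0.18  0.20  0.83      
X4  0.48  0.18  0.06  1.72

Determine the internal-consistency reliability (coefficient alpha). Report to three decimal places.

α = 0.460

sum of item variances = 2.37 + 0.67 + 0.83 + 1.72 = 5.59
Σ_{i<j} σ_ij = 1.47
Var(T) = 5.59 + 2 × 1.47 = 8.53
α = (k/(k−1))·(1 − sum of item variances/Var(T)) = (4/3)·(1 − 5.59/8.53) = 0.460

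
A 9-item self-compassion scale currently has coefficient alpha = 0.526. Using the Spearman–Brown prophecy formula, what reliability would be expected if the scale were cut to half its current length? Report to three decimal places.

predicted reliability = 0.357

Length factor m = 1/2
α' = m·α / (1 − (1−m)·α)
   = 1/2 × 0.526 / (1 − (1 − 1/2) × 0.526)
   = 0.2630 / 0.7370 = 0.357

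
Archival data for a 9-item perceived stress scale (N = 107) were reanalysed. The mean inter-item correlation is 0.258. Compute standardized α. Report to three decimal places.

α = 0.758

Standardized α = k·r̄ / (1 + (k−1)·r̄) = 9 × 0.258 / (1 + 8 × 0.258)
  = 2.3220 / 3.0640 = 0.758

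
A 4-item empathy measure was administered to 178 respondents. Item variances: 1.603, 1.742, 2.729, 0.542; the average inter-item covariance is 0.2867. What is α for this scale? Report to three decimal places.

α = 0.456

sum of item variances = 1.603 + 1.742 + 2.729 + 0.542 = 6.616
Sum of the 6 distinct covariances = 6 × 0.2867 = 1.7202
σ²_total = sum of item variances + 2·Σcov = 6.616 + 2 × 1.7202 = 10.0564
α = (4/3)·(1 − 6.616/10.0564) = 0.456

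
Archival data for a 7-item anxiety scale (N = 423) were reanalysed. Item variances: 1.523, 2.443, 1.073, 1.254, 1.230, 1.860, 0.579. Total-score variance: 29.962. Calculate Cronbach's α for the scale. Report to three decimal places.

ΣVar(i) = 1.523 + 2.443 + 1.073 + 1.254 + 1.230 + 1.860 + 0.579 = 9.962
α = (k/(k−1))·(1 − ΣVar(i)/σ²_T) = (7/6)·(1 − 9.962/29.962) = 0.779

Cronbach's α = 0.779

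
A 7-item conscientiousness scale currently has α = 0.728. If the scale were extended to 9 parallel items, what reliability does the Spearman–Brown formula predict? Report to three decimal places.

Length factor m = 9/7 = 1.2857
α' = m·α / (1 + (m−1)·α)
   = 9/7 × 0.728 / (1 + (9/7 − 1) × 0.728)
   = 0.9360 / 1.2080 = 0.775

predicted reliability = 0.775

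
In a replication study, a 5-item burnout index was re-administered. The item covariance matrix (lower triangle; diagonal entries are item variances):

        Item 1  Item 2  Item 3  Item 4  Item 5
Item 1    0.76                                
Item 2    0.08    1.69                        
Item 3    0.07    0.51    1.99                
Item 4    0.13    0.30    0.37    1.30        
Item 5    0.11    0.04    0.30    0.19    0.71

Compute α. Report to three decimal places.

α = 0.493

Σσ²ᵢ = 0.76 + 1.69 + 1.99 + 1.30 + 0.71 = 6.45
Sum of off-diagonal covariances = 2.10
σ²_T = 6.45 + 2 × 2.10 = 10.65
α = (k/(k−1))·(1 − Σσ²ᵢ/σ²_T) = (5/4)·(1 − 6.45/10.65) = 0.493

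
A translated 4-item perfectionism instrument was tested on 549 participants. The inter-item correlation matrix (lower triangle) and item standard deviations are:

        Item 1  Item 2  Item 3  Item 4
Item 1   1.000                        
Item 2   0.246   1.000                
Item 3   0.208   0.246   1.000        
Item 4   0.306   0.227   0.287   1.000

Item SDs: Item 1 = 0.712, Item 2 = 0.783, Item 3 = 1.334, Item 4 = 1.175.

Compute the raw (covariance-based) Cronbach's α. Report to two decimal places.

Σσ²ᵢ = 0.712² + 0.783² + 1.334² + 1.175² = 4.2802
Covariances σ_ij = r_ij · s_i · s_j:
  σ(Item 1,Item 2) = 0.246 × 0.712 × 0.783 = 0.1371
  σ(Item 1,Item 3) = 0.208 × 0.712 × 1.334 = 0.1976
  σ(Item 1,Item 4) = 0.306 × 0.712 × 1.175 = 0.2560
  σ(Item 2,Item 3) = 0.246 × 0.783 × 1.334 = 0.2570
  σ(Item 2,Item 4) = 0.227 × 0.783 × 1.175 = 0.2088
  σ(Item 3,Item 4) = 0.287 × 1.334 × 1.175 = 0.4499
σ²_T = Σσ²ᵢ + 2·Σσ_ij = 4.2802 + 2 × 1.5064 = 7.2930
α = (4/3)·(1 − 4.2802/7.2930) = 0.55

α = 0.55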